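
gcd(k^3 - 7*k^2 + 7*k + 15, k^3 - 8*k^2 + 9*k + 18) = k^2 - 2*k - 3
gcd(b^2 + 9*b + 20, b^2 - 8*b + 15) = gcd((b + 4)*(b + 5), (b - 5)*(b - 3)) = 1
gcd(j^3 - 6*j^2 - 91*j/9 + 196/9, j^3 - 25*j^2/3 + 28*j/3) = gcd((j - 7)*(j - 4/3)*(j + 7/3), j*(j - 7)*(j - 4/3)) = j^2 - 25*j/3 + 28/3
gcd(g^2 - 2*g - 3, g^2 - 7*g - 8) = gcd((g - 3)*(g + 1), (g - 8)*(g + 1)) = g + 1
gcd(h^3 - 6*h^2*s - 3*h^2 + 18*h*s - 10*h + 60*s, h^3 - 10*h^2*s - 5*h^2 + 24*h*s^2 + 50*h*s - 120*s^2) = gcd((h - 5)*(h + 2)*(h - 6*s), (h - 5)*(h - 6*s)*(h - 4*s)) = -h^2 + 6*h*s + 5*h - 30*s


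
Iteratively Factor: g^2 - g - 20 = (g - 5)*(g + 4)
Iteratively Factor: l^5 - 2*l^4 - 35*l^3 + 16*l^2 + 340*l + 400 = (l + 2)*(l^4 - 4*l^3 - 27*l^2 + 70*l + 200) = (l - 5)*(l + 2)*(l^3 + l^2 - 22*l - 40) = (l - 5)*(l + 2)^2*(l^2 - l - 20) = (l - 5)^2*(l + 2)^2*(l + 4)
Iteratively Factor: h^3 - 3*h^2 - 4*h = (h + 1)*(h^2 - 4*h) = (h - 4)*(h + 1)*(h)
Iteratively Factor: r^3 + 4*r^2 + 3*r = (r + 1)*(r^2 + 3*r) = r*(r + 1)*(r + 3)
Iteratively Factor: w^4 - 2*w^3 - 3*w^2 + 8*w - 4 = (w - 1)*(w^3 - w^2 - 4*w + 4) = (w - 1)^2*(w^2 - 4) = (w - 2)*(w - 1)^2*(w + 2)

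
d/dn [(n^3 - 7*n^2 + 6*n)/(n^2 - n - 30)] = (n^2 + 10*n - 5)/(n^2 + 10*n + 25)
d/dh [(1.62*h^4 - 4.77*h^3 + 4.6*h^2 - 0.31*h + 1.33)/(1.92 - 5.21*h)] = (-25.3206*h^4 + 62.145*h^3 - 51.4412*h^2 + 17.664*h + 6.3341)/(27.1441*h^2 - 20.0064*h + 3.6864)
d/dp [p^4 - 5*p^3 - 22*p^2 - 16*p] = 4*p^3 - 15*p^2 - 44*p - 16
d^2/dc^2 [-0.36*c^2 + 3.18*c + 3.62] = -0.720000000000000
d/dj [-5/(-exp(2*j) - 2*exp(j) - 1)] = -10*(exp(j) + 1)*exp(j)/(exp(2*j) + 2*exp(j) + 1)^2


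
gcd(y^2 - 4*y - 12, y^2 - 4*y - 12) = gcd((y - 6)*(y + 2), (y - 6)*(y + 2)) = y^2 - 4*y - 12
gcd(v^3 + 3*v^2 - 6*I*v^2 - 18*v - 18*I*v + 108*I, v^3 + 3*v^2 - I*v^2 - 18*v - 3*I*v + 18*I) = v^2 + 3*v - 18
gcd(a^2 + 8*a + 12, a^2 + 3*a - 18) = a + 6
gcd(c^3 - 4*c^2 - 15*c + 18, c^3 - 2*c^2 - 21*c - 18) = c^2 - 3*c - 18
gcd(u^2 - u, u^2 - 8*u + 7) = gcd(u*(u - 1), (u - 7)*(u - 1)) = u - 1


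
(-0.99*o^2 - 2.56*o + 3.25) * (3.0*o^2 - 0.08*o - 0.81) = -2.97*o^4 - 7.6008*o^3 + 10.7567*o^2 + 1.8136*o - 2.6325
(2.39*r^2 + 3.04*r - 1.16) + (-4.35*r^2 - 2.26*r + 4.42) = -1.96*r^2 + 0.78*r + 3.26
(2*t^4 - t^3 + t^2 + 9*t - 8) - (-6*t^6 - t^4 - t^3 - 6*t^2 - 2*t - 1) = 6*t^6 + 3*t^4 + 7*t^2 + 11*t - 7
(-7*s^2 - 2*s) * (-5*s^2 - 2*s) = 35*s^4 + 24*s^3 + 4*s^2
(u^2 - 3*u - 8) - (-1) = u^2 - 3*u - 7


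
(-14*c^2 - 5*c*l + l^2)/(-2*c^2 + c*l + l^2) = (7*c - l)/(c - l)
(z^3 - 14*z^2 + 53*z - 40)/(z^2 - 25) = (z^2 - 9*z + 8)/(z + 5)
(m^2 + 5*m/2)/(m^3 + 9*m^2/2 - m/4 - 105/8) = 4*m/(4*m^2 + 8*m - 21)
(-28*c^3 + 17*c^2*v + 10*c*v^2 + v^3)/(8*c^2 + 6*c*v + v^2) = (-7*c^2 + 6*c*v + v^2)/(2*c + v)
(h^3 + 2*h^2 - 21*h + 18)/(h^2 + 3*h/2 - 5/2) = 2*(h^2 + 3*h - 18)/(2*h + 5)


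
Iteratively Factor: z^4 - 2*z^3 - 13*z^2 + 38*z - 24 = (z - 2)*(z^3 - 13*z + 12) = (z - 2)*(z - 1)*(z^2 + z - 12) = (z - 3)*(z - 2)*(z - 1)*(z + 4)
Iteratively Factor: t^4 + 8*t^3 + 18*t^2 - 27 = (t - 1)*(t^3 + 9*t^2 + 27*t + 27) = (t - 1)*(t + 3)*(t^2 + 6*t + 9) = (t - 1)*(t + 3)^2*(t + 3)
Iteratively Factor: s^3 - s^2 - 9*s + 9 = (s + 3)*(s^2 - 4*s + 3) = (s - 1)*(s + 3)*(s - 3)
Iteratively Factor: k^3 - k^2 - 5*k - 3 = (k + 1)*(k^2 - 2*k - 3) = (k + 1)^2*(k - 3)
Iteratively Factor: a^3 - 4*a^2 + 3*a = (a)*(a^2 - 4*a + 3) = a*(a - 3)*(a - 1)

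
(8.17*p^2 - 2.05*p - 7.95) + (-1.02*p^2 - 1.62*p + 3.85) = 7.15*p^2 - 3.67*p - 4.1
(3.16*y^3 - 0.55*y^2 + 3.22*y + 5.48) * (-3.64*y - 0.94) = -11.5024*y^4 - 0.9684*y^3 - 11.2038*y^2 - 22.974*y - 5.1512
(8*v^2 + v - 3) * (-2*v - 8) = -16*v^3 - 66*v^2 - 2*v + 24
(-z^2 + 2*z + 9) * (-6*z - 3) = 6*z^3 - 9*z^2 - 60*z - 27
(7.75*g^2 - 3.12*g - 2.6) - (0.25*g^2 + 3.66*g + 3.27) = 7.5*g^2 - 6.78*g - 5.87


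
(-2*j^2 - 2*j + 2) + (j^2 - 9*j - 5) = -j^2 - 11*j - 3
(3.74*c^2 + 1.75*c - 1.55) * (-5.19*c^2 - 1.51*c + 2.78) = -19.4106*c^4 - 14.7299*c^3 + 15.7992*c^2 + 7.2055*c - 4.309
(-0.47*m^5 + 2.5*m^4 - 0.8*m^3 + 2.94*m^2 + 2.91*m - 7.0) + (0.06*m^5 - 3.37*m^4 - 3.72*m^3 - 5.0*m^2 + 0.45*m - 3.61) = -0.41*m^5 - 0.87*m^4 - 4.52*m^3 - 2.06*m^2 + 3.36*m - 10.61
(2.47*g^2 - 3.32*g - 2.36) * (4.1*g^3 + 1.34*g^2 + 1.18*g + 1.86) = 10.127*g^5 - 10.3022*g^4 - 11.2102*g^3 - 2.4858*g^2 - 8.96*g - 4.3896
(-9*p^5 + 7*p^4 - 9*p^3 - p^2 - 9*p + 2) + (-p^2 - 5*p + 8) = -9*p^5 + 7*p^4 - 9*p^3 - 2*p^2 - 14*p + 10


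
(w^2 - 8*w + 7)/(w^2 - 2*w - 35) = (w - 1)/(w + 5)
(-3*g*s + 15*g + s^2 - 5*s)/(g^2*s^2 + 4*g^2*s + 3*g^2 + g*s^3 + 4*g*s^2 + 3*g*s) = (-3*g*s + 15*g + s^2 - 5*s)/(g*(g*s^2 + 4*g*s + 3*g + s^3 + 4*s^2 + 3*s))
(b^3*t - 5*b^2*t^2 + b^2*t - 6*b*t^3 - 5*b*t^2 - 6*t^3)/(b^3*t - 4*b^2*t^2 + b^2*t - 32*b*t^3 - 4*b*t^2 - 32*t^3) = (-b^2 + 5*b*t + 6*t^2)/(-b^2 + 4*b*t + 32*t^2)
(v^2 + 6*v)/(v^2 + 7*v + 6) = v/(v + 1)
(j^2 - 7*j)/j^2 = (j - 7)/j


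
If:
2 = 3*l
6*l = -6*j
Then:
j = -2/3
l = 2/3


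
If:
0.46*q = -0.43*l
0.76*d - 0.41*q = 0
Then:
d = 0.539473684210526*q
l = -1.06976744186047*q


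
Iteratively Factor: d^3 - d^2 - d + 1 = (d - 1)*(d^2 - 1) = (d - 1)*(d + 1)*(d - 1)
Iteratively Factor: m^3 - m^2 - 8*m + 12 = (m + 3)*(m^2 - 4*m + 4) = (m - 2)*(m + 3)*(m - 2)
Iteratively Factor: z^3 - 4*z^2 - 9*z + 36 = (z - 4)*(z^2 - 9) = (z - 4)*(z - 3)*(z + 3)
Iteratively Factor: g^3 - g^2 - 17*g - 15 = (g + 1)*(g^2 - 2*g - 15) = (g - 5)*(g + 1)*(g + 3)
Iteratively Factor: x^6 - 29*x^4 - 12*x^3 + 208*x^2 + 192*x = (x + 4)*(x^5 - 4*x^4 - 13*x^3 + 40*x^2 + 48*x) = (x + 1)*(x + 4)*(x^4 - 5*x^3 - 8*x^2 + 48*x) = (x - 4)*(x + 1)*(x + 4)*(x^3 - x^2 - 12*x) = (x - 4)*(x + 1)*(x + 3)*(x + 4)*(x^2 - 4*x) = x*(x - 4)*(x + 1)*(x + 3)*(x + 4)*(x - 4)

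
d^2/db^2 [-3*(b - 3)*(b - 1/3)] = -6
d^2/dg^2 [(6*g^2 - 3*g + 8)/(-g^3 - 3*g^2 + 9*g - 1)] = 6*(-2*g^6 + 3*g^5 - 61*g^4 - 86*g^3 + 12*g^2 + 215*g - 201)/(g^9 + 9*g^8 - 132*g^6 + 18*g^5 + 702*g^4 - 888*g^3 + 252*g^2 - 27*g + 1)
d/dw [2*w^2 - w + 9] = 4*w - 1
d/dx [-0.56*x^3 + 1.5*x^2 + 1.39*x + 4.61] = -1.68*x^2 + 3.0*x + 1.39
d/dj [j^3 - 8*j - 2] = 3*j^2 - 8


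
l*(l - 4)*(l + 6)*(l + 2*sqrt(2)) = l^4 + 2*l^3 + 2*sqrt(2)*l^3 - 24*l^2 + 4*sqrt(2)*l^2 - 48*sqrt(2)*l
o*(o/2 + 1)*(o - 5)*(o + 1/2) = o^4/2 - 5*o^3/4 - 23*o^2/4 - 5*o/2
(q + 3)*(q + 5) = q^2 + 8*q + 15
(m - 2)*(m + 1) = m^2 - m - 2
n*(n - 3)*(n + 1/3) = n^3 - 8*n^2/3 - n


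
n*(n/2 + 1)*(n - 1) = n^3/2 + n^2/2 - n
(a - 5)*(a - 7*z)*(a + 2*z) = a^3 - 5*a^2*z - 5*a^2 - 14*a*z^2 + 25*a*z + 70*z^2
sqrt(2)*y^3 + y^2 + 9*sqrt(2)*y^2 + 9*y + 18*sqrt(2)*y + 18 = (y + 3)*(y + 6)*(sqrt(2)*y + 1)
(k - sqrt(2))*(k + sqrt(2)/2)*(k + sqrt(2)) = k^3 + sqrt(2)*k^2/2 - 2*k - sqrt(2)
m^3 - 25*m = m*(m - 5)*(m + 5)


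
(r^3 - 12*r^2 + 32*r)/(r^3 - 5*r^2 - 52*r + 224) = r/(r + 7)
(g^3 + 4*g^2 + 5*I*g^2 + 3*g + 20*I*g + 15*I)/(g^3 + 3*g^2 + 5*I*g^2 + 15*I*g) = (g + 1)/g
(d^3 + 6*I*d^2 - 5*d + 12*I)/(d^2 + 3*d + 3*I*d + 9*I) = (d^2 + 3*I*d + 4)/(d + 3)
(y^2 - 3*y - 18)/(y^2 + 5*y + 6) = (y - 6)/(y + 2)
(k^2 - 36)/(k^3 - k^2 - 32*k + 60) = (k - 6)/(k^2 - 7*k + 10)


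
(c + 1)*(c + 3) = c^2 + 4*c + 3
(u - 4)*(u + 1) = u^2 - 3*u - 4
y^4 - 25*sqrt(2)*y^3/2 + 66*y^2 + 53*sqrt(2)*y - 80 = (y - 8*sqrt(2))*(y - 5*sqrt(2))*(y - sqrt(2)/2)*(y + sqrt(2))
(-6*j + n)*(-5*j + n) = 30*j^2 - 11*j*n + n^2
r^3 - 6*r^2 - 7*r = r*(r - 7)*(r + 1)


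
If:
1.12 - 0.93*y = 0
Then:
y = 1.20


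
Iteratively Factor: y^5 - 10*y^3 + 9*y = (y - 1)*(y^4 + y^3 - 9*y^2 - 9*y) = (y - 1)*(y + 3)*(y^3 - 2*y^2 - 3*y) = y*(y - 1)*(y + 3)*(y^2 - 2*y - 3) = y*(y - 3)*(y - 1)*(y + 3)*(y + 1)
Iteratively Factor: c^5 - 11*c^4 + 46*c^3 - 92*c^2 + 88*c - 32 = (c - 4)*(c^4 - 7*c^3 + 18*c^2 - 20*c + 8) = (c - 4)*(c - 2)*(c^3 - 5*c^2 + 8*c - 4) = (c - 4)*(c - 2)^2*(c^2 - 3*c + 2) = (c - 4)*(c - 2)^2*(c - 1)*(c - 2)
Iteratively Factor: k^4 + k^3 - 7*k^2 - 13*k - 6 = (k + 1)*(k^3 - 7*k - 6) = (k + 1)^2*(k^2 - k - 6) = (k + 1)^2*(k + 2)*(k - 3)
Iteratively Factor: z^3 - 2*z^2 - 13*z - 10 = (z + 2)*(z^2 - 4*z - 5) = (z - 5)*(z + 2)*(z + 1)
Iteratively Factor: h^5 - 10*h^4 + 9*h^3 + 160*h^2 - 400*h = (h)*(h^4 - 10*h^3 + 9*h^2 + 160*h - 400) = h*(h - 5)*(h^3 - 5*h^2 - 16*h + 80) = h*(h - 5)*(h - 4)*(h^2 - h - 20) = h*(h - 5)*(h - 4)*(h + 4)*(h - 5)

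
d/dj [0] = 0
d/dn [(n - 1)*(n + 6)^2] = (n + 6)*(3*n + 4)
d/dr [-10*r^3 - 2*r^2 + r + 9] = -30*r^2 - 4*r + 1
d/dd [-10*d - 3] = -10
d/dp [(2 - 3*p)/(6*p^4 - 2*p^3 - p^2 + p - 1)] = (-18*p^4 + 6*p^3 + 3*p^2 - 3*p + (3*p - 2)*(24*p^3 - 6*p^2 - 2*p + 1) + 3)/(-6*p^4 + 2*p^3 + p^2 - p + 1)^2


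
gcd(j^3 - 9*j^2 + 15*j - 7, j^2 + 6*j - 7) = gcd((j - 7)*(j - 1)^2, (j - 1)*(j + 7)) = j - 1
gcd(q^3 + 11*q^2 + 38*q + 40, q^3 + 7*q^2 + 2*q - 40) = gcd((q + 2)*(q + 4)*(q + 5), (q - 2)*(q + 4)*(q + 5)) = q^2 + 9*q + 20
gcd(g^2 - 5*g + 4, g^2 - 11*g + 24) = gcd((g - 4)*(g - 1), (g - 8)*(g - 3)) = 1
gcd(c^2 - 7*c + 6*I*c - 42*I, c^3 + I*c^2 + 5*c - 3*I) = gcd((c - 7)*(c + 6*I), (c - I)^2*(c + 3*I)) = 1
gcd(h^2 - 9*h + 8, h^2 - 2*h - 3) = 1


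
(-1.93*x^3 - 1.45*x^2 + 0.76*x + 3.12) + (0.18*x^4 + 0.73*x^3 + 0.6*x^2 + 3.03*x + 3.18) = 0.18*x^4 - 1.2*x^3 - 0.85*x^2 + 3.79*x + 6.3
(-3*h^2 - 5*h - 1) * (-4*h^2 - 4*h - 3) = 12*h^4 + 32*h^3 + 33*h^2 + 19*h + 3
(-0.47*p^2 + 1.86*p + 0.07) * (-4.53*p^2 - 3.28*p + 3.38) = 2.1291*p^4 - 6.8842*p^3 - 8.0065*p^2 + 6.0572*p + 0.2366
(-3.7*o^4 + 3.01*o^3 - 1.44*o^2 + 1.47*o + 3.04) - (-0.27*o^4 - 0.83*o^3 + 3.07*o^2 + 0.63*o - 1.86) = -3.43*o^4 + 3.84*o^3 - 4.51*o^2 + 0.84*o + 4.9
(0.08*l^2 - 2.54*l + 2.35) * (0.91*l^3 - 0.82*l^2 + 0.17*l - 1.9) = 0.0728*l^5 - 2.377*l^4 + 4.2349*l^3 - 2.5108*l^2 + 5.2255*l - 4.465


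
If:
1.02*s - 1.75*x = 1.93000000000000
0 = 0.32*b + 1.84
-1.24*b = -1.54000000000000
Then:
No Solution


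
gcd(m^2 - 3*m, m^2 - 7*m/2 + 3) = 1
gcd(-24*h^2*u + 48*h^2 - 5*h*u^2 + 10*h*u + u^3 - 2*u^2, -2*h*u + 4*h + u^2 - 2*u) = u - 2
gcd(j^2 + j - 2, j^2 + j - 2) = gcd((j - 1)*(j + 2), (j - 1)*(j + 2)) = j^2 + j - 2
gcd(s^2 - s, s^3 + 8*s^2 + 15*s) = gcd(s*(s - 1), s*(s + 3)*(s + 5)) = s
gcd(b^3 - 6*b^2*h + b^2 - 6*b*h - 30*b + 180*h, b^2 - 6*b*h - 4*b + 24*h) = b - 6*h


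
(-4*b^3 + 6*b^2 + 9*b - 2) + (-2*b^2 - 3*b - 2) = -4*b^3 + 4*b^2 + 6*b - 4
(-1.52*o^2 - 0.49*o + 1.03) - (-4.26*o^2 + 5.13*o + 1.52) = 2.74*o^2 - 5.62*o - 0.49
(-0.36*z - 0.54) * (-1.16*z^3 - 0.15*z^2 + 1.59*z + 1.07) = 0.4176*z^4 + 0.6804*z^3 - 0.4914*z^2 - 1.2438*z - 0.5778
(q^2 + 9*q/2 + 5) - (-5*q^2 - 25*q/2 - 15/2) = 6*q^2 + 17*q + 25/2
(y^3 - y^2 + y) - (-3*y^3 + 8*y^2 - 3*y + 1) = 4*y^3 - 9*y^2 + 4*y - 1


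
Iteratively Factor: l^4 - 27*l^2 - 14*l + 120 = (l - 5)*(l^3 + 5*l^2 - 2*l - 24) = (l - 5)*(l + 3)*(l^2 + 2*l - 8) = (l - 5)*(l - 2)*(l + 3)*(l + 4)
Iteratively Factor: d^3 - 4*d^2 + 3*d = (d - 1)*(d^2 - 3*d) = d*(d - 1)*(d - 3)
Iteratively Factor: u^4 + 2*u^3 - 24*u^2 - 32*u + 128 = (u + 4)*(u^3 - 2*u^2 - 16*u + 32) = (u - 2)*(u + 4)*(u^2 - 16) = (u - 4)*(u - 2)*(u + 4)*(u + 4)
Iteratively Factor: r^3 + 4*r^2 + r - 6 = (r - 1)*(r^2 + 5*r + 6) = (r - 1)*(r + 3)*(r + 2)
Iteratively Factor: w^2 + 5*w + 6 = (w + 3)*(w + 2)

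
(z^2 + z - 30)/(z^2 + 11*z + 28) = (z^2 + z - 30)/(z^2 + 11*z + 28)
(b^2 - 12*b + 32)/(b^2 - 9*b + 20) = (b - 8)/(b - 5)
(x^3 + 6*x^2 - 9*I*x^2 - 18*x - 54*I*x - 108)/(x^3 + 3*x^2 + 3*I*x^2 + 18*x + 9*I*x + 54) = (x^2 + x*(6 - 6*I) - 36*I)/(x^2 + x*(3 + 6*I) + 18*I)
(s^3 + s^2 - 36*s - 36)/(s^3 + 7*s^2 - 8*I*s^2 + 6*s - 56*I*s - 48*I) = (s - 6)/(s - 8*I)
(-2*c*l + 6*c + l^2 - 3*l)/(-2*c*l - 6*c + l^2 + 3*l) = (l - 3)/(l + 3)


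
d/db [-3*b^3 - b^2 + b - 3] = -9*b^2 - 2*b + 1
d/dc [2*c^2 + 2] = 4*c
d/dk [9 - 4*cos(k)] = 4*sin(k)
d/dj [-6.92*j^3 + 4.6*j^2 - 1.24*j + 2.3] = -20.76*j^2 + 9.2*j - 1.24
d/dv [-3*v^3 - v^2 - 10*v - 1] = -9*v^2 - 2*v - 10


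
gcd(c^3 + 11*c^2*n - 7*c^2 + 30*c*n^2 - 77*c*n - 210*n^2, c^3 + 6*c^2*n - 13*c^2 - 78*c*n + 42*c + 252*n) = c^2 + 6*c*n - 7*c - 42*n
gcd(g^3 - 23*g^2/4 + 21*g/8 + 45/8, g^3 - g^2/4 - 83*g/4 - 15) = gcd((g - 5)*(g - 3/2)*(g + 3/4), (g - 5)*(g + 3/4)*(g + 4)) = g^2 - 17*g/4 - 15/4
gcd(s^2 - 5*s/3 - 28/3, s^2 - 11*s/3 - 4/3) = s - 4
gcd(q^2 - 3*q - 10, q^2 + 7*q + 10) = q + 2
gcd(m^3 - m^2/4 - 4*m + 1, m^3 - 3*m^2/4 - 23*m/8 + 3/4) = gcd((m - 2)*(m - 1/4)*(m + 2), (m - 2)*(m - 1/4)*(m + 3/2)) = m^2 - 9*m/4 + 1/2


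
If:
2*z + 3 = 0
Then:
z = -3/2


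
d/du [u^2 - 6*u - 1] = 2*u - 6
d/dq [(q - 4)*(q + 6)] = 2*q + 2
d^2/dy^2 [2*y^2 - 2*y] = 4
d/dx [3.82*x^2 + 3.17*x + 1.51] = 7.64*x + 3.17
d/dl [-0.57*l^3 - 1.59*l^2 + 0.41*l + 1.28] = -1.71*l^2 - 3.18*l + 0.41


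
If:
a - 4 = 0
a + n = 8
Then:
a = 4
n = 4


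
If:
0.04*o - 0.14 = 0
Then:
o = 3.50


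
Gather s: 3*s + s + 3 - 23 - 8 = 4*s - 28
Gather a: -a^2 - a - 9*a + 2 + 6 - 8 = -a^2 - 10*a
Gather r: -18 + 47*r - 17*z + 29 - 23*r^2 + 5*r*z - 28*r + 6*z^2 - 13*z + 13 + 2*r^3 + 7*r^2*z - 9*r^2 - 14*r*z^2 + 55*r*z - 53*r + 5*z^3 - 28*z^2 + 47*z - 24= 2*r^3 + r^2*(7*z - 32) + r*(-14*z^2 + 60*z - 34) + 5*z^3 - 22*z^2 + 17*z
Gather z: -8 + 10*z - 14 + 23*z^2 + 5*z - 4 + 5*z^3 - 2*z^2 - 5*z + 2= 5*z^3 + 21*z^2 + 10*z - 24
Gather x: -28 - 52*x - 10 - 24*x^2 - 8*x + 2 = -24*x^2 - 60*x - 36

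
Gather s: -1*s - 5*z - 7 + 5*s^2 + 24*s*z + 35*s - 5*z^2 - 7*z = 5*s^2 + s*(24*z + 34) - 5*z^2 - 12*z - 7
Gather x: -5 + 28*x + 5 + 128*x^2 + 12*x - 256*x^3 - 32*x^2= -256*x^3 + 96*x^2 + 40*x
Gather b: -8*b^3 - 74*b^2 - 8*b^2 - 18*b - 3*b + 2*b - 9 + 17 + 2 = -8*b^3 - 82*b^2 - 19*b + 10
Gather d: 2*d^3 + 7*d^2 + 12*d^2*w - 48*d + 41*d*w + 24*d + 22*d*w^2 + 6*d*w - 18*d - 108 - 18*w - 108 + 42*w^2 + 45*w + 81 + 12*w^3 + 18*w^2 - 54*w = 2*d^3 + d^2*(12*w + 7) + d*(22*w^2 + 47*w - 42) + 12*w^3 + 60*w^2 - 27*w - 135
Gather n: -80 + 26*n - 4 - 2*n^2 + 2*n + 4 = -2*n^2 + 28*n - 80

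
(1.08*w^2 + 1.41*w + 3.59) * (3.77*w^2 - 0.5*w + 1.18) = 4.0716*w^4 + 4.7757*w^3 + 14.1037*w^2 - 0.1312*w + 4.2362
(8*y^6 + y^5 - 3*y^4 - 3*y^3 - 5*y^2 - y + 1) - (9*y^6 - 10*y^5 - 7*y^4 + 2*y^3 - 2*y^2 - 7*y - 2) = -y^6 + 11*y^5 + 4*y^4 - 5*y^3 - 3*y^2 + 6*y + 3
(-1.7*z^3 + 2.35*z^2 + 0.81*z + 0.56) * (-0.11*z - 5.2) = 0.187*z^4 + 8.5815*z^3 - 12.3091*z^2 - 4.2736*z - 2.912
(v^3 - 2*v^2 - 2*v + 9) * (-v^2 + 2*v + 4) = -v^5 + 4*v^4 + 2*v^3 - 21*v^2 + 10*v + 36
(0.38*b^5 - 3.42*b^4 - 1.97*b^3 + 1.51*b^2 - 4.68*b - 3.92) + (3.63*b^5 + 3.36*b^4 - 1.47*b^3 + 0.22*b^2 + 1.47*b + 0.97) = 4.01*b^5 - 0.0600000000000001*b^4 - 3.44*b^3 + 1.73*b^2 - 3.21*b - 2.95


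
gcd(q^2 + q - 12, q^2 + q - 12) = q^2 + q - 12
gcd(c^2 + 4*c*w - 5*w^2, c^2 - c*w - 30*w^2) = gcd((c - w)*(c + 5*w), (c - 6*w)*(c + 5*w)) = c + 5*w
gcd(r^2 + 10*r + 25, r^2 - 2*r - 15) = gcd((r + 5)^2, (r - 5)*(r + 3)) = 1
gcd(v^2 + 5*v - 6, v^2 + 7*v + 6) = v + 6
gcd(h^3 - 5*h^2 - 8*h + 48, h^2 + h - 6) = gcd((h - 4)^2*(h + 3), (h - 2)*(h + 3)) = h + 3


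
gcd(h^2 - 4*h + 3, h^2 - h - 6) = h - 3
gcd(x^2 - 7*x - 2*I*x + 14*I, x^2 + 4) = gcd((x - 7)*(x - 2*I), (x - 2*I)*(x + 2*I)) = x - 2*I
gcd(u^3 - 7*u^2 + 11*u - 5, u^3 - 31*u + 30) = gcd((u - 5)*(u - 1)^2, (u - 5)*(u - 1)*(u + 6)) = u^2 - 6*u + 5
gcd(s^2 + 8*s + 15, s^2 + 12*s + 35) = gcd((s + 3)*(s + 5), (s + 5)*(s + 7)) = s + 5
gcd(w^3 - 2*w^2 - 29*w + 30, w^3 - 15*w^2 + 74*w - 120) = w - 6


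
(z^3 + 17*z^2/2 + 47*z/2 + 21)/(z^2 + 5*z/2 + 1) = (2*z^2 + 13*z + 21)/(2*z + 1)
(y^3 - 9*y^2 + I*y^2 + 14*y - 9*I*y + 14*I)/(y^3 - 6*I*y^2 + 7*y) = (y^2 - 9*y + 14)/(y*(y - 7*I))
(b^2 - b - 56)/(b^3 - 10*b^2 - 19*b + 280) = (b + 7)/(b^2 - 2*b - 35)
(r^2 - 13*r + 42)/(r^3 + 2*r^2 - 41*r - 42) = (r - 7)/(r^2 + 8*r + 7)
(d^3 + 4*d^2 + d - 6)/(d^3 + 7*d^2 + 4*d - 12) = (d + 3)/(d + 6)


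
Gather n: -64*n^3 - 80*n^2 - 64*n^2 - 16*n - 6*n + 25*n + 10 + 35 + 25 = -64*n^3 - 144*n^2 + 3*n + 70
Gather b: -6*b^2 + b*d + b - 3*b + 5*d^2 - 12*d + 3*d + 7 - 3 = -6*b^2 + b*(d - 2) + 5*d^2 - 9*d + 4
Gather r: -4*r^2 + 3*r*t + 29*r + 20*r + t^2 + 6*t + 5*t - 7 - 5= -4*r^2 + r*(3*t + 49) + t^2 + 11*t - 12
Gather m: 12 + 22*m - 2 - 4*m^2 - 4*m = -4*m^2 + 18*m + 10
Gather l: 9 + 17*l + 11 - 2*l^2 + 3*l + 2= -2*l^2 + 20*l + 22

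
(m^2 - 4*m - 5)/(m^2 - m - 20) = (m + 1)/(m + 4)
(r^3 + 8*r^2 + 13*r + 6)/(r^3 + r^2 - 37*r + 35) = (r^3 + 8*r^2 + 13*r + 6)/(r^3 + r^2 - 37*r + 35)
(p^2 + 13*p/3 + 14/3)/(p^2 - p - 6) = (p + 7/3)/(p - 3)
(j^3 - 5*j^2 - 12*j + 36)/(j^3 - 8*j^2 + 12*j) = (j + 3)/j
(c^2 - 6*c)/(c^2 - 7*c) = (c - 6)/(c - 7)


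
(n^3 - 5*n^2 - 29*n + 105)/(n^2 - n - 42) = (n^2 + 2*n - 15)/(n + 6)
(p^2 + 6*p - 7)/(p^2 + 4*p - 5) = (p + 7)/(p + 5)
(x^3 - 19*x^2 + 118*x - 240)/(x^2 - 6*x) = x - 13 + 40/x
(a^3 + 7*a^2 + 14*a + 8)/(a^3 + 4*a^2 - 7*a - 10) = (a^2 + 6*a + 8)/(a^2 + 3*a - 10)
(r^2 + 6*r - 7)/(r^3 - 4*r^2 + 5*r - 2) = (r + 7)/(r^2 - 3*r + 2)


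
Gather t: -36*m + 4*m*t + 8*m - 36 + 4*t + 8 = -28*m + t*(4*m + 4) - 28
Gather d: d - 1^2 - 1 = d - 2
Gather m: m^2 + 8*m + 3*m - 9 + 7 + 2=m^2 + 11*m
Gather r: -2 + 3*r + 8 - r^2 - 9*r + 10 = -r^2 - 6*r + 16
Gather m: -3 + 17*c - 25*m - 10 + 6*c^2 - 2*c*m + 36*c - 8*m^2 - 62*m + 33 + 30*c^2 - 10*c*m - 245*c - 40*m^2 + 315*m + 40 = 36*c^2 - 192*c - 48*m^2 + m*(228 - 12*c) + 60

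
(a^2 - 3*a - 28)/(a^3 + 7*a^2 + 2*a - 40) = (a - 7)/(a^2 + 3*a - 10)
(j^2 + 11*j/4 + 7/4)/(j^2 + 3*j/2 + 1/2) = (4*j + 7)/(2*(2*j + 1))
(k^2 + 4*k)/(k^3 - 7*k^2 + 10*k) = (k + 4)/(k^2 - 7*k + 10)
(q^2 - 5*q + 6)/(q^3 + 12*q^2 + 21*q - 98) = (q - 3)/(q^2 + 14*q + 49)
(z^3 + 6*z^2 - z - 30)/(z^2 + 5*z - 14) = (z^2 + 8*z + 15)/(z + 7)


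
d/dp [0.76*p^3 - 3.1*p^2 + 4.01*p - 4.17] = 2.28*p^2 - 6.2*p + 4.01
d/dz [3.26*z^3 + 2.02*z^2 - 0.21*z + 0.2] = 9.78*z^2 + 4.04*z - 0.21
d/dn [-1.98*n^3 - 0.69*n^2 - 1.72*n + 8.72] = -5.94*n^2 - 1.38*n - 1.72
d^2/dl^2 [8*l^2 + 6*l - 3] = 16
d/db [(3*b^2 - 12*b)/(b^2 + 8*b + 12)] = 36*(b^2 + 2*b - 4)/(b^4 + 16*b^3 + 88*b^2 + 192*b + 144)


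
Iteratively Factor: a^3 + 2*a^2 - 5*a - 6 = (a + 1)*(a^2 + a - 6) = (a - 2)*(a + 1)*(a + 3)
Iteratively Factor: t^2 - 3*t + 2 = (t - 1)*(t - 2)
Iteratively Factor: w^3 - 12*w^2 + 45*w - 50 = (w - 5)*(w^2 - 7*w + 10) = (w - 5)^2*(w - 2)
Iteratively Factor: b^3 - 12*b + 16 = (b + 4)*(b^2 - 4*b + 4) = (b - 2)*(b + 4)*(b - 2)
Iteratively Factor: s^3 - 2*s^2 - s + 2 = (s - 1)*(s^2 - s - 2) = (s - 2)*(s - 1)*(s + 1)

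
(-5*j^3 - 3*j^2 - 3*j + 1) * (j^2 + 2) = -5*j^5 - 3*j^4 - 13*j^3 - 5*j^2 - 6*j + 2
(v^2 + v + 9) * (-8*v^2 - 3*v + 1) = -8*v^4 - 11*v^3 - 74*v^2 - 26*v + 9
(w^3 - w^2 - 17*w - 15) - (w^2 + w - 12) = w^3 - 2*w^2 - 18*w - 3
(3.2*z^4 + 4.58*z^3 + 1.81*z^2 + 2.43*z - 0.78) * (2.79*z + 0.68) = 8.928*z^5 + 14.9542*z^4 + 8.1643*z^3 + 8.0105*z^2 - 0.5238*z - 0.5304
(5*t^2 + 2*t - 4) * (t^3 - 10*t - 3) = 5*t^5 + 2*t^4 - 54*t^3 - 35*t^2 + 34*t + 12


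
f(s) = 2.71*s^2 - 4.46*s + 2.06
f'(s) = 5.42*s - 4.46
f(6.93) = 101.30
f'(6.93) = 33.10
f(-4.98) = 91.48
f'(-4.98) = -31.45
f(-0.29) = 3.58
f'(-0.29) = -6.03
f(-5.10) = 95.29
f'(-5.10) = -32.10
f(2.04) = 4.24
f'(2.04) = 6.60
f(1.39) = 1.10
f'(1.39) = 3.07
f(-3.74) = 56.65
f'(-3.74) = -24.73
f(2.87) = 11.58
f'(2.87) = 11.10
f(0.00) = 2.06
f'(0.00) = -4.46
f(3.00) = 13.07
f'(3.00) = 11.80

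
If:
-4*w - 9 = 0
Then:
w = -9/4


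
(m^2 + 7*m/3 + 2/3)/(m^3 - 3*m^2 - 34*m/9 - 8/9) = 3*(m + 2)/(3*m^2 - 10*m - 8)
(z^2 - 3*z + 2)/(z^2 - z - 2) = (z - 1)/(z + 1)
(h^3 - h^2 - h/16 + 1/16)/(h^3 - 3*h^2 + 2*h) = (h^2 - 1/16)/(h*(h - 2))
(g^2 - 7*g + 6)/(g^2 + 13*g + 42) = (g^2 - 7*g + 6)/(g^2 + 13*g + 42)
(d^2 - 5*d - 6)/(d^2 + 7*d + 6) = (d - 6)/(d + 6)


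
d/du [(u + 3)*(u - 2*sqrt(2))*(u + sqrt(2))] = 3*u^2 - 2*sqrt(2)*u + 6*u - 3*sqrt(2) - 4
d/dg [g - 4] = 1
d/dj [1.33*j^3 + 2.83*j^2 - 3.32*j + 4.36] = 3.99*j^2 + 5.66*j - 3.32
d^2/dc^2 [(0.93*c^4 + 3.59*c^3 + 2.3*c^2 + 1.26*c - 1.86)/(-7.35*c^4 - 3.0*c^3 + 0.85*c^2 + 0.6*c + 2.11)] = (2.27373675443232e-13*c^10 - 346.868549999997*c^9 - 780.371549999999*c^8 - 1304.89695*c^7 + 961.86495*c^6 - 325.28646*c^5 - 1187.97003*c^4 - 715.89485*c^3 + 186.210444*c^2 - 6.00497399999998*c - 22.62196)/(397.065375*c^12 + 486.2025*c^11 + 60.692625*c^10 - 182.6955*c^9 - 428.3613*c^8 - 266.3595*c^7 + 38.627225*c^6 + 90.0531*c^5 + 115.46538*c^4 + 33.3963*c^3 - 13.631655*c^2 - 8.01378*c - 9.393931)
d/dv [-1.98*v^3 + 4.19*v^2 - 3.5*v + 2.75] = -5.94*v^2 + 8.38*v - 3.5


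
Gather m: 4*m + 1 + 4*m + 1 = 8*m + 2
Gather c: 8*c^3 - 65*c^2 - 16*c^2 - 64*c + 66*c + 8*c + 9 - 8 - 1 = 8*c^3 - 81*c^2 + 10*c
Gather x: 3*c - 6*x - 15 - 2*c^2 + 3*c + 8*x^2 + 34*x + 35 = -2*c^2 + 6*c + 8*x^2 + 28*x + 20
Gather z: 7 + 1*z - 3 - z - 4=0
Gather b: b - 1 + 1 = b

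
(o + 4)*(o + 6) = o^2 + 10*o + 24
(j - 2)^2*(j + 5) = j^3 + j^2 - 16*j + 20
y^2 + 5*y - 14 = (y - 2)*(y + 7)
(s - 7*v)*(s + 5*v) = s^2 - 2*s*v - 35*v^2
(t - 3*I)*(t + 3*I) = t^2 + 9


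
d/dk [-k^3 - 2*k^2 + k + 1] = -3*k^2 - 4*k + 1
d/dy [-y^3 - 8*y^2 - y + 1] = -3*y^2 - 16*y - 1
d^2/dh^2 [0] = 0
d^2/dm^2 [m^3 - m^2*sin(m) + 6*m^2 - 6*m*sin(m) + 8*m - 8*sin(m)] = m^2*sin(m) + 6*m*sin(m) - 4*m*cos(m) + 6*m + 6*sin(m) - 12*cos(m) + 12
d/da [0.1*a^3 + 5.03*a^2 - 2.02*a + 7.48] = 0.3*a^2 + 10.06*a - 2.02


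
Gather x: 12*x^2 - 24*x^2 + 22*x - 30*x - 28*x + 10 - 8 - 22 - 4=-12*x^2 - 36*x - 24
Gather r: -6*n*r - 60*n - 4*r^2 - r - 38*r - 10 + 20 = -60*n - 4*r^2 + r*(-6*n - 39) + 10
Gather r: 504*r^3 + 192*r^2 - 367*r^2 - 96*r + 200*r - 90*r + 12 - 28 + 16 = 504*r^3 - 175*r^2 + 14*r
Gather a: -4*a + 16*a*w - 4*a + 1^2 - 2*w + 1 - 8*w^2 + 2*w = a*(16*w - 8) - 8*w^2 + 2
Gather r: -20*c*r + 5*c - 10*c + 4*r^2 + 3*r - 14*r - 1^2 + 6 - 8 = -5*c + 4*r^2 + r*(-20*c - 11) - 3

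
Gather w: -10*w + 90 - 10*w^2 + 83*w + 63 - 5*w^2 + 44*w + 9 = -15*w^2 + 117*w + 162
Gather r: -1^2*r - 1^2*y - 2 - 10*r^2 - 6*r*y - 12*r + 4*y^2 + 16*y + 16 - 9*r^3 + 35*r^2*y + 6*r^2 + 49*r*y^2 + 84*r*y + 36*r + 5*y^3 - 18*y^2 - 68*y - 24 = -9*r^3 + r^2*(35*y - 4) + r*(49*y^2 + 78*y + 23) + 5*y^3 - 14*y^2 - 53*y - 10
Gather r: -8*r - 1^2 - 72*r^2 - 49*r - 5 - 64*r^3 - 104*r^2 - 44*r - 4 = -64*r^3 - 176*r^2 - 101*r - 10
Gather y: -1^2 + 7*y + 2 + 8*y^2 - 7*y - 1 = 8*y^2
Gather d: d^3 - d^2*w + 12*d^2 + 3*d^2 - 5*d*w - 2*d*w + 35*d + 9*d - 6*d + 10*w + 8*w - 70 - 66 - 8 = d^3 + d^2*(15 - w) + d*(38 - 7*w) + 18*w - 144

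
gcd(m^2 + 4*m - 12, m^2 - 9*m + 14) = m - 2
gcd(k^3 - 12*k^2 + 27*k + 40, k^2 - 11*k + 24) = k - 8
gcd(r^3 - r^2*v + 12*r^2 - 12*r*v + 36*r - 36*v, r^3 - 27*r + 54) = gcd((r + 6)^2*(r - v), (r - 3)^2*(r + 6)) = r + 6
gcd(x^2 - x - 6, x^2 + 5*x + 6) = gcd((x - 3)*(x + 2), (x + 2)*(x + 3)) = x + 2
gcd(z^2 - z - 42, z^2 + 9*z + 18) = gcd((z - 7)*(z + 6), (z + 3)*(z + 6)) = z + 6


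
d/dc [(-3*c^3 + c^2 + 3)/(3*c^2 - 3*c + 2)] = (-9*c^4 + 18*c^3 - 21*c^2 - 14*c + 9)/(9*c^4 - 18*c^3 + 21*c^2 - 12*c + 4)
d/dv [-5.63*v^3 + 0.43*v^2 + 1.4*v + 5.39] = -16.89*v^2 + 0.86*v + 1.4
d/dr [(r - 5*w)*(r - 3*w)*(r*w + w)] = w*(3*r^2 - 16*r*w + 2*r + 15*w^2 - 8*w)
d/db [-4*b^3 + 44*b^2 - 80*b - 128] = -12*b^2 + 88*b - 80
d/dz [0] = 0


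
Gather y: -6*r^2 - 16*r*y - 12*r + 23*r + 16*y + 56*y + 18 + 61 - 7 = -6*r^2 + 11*r + y*(72 - 16*r) + 72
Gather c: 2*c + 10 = 2*c + 10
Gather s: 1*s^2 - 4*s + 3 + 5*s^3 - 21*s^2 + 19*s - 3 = 5*s^3 - 20*s^2 + 15*s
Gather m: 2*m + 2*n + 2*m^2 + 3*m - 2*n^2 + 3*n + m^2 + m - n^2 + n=3*m^2 + 6*m - 3*n^2 + 6*n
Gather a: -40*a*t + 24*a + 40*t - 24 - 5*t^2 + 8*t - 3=a*(24 - 40*t) - 5*t^2 + 48*t - 27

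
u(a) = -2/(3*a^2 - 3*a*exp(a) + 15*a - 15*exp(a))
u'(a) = -2*(3*a*exp(a) - 6*a + 18*exp(a) - 15)/(3*a^2 - 3*a*exp(a) + 15*a - 15*exp(a))^2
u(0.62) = 0.10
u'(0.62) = -0.08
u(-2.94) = 0.11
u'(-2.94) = -0.02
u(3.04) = 0.00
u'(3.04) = -0.01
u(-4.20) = 0.20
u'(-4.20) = -0.20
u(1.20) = 0.05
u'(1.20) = -0.06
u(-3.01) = 0.11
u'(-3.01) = -0.02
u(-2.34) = 0.10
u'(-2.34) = -0.00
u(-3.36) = 0.12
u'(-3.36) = -0.04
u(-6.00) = -0.11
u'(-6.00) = -0.13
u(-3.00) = 0.11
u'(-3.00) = -0.02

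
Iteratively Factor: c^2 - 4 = (c + 2)*(c - 2)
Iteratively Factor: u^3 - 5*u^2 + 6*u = (u - 3)*(u^2 - 2*u) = u*(u - 3)*(u - 2)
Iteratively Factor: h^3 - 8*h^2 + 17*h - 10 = (h - 5)*(h^2 - 3*h + 2) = (h - 5)*(h - 2)*(h - 1)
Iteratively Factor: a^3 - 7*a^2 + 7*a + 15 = (a - 5)*(a^2 - 2*a - 3) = (a - 5)*(a + 1)*(a - 3)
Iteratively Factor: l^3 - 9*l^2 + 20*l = (l)*(l^2 - 9*l + 20) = l*(l - 5)*(l - 4)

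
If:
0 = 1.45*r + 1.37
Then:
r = -0.94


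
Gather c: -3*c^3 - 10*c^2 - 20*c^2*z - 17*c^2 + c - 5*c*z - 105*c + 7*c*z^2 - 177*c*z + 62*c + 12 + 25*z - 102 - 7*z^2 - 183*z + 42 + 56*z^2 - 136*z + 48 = -3*c^3 + c^2*(-20*z - 27) + c*(7*z^2 - 182*z - 42) + 49*z^2 - 294*z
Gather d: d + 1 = d + 1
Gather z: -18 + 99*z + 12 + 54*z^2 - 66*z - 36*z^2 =18*z^2 + 33*z - 6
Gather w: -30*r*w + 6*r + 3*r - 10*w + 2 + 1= 9*r + w*(-30*r - 10) + 3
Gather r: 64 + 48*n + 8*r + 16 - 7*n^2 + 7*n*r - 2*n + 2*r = -7*n^2 + 46*n + r*(7*n + 10) + 80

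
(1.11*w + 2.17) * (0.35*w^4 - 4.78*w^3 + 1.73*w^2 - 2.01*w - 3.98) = 0.3885*w^5 - 4.5463*w^4 - 8.4523*w^3 + 1.523*w^2 - 8.7795*w - 8.6366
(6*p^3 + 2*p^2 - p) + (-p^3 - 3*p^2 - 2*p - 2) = 5*p^3 - p^2 - 3*p - 2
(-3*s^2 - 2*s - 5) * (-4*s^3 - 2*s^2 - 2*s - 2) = 12*s^5 + 14*s^4 + 30*s^3 + 20*s^2 + 14*s + 10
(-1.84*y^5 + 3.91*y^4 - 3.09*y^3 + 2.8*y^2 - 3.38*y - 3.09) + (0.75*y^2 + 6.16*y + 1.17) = -1.84*y^5 + 3.91*y^4 - 3.09*y^3 + 3.55*y^2 + 2.78*y - 1.92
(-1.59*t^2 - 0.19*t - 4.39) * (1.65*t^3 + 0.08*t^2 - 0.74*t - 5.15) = -2.6235*t^5 - 0.4407*t^4 - 6.0821*t^3 + 7.9779*t^2 + 4.2271*t + 22.6085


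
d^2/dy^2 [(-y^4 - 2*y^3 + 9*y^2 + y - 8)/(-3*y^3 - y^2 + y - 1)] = 2*(-83*y^6 - 21*y^5 + 312*y^4 + 360*y^3 - 3*y^2 - 87*y - 10)/(27*y^9 + 27*y^8 - 18*y^7 + 10*y^6 + 24*y^5 - 12*y^4 + 2*y^3 + 6*y^2 - 3*y + 1)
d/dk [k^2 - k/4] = 2*k - 1/4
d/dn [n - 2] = 1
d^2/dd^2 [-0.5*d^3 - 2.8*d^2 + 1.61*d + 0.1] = -3.0*d - 5.6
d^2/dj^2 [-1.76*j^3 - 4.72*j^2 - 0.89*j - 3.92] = -10.56*j - 9.44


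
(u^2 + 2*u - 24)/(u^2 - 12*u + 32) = (u + 6)/(u - 8)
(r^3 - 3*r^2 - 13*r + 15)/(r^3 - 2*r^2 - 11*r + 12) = (r - 5)/(r - 4)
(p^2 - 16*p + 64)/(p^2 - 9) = (p^2 - 16*p + 64)/(p^2 - 9)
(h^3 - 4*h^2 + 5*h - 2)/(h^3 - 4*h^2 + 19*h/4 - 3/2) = 4*(h^2 - 2*h + 1)/(4*h^2 - 8*h + 3)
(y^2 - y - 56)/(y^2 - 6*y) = (y^2 - y - 56)/(y*(y - 6))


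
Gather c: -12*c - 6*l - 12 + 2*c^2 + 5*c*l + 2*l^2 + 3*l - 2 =2*c^2 + c*(5*l - 12) + 2*l^2 - 3*l - 14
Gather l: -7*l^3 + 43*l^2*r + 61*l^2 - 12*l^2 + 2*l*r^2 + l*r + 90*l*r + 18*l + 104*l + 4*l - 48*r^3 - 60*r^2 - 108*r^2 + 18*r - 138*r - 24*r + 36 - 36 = -7*l^3 + l^2*(43*r + 49) + l*(2*r^2 + 91*r + 126) - 48*r^3 - 168*r^2 - 144*r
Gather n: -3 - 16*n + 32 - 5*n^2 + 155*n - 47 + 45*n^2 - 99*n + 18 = 40*n^2 + 40*n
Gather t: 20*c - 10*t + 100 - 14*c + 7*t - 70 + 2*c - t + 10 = 8*c - 4*t + 40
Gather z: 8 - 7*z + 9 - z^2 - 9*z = -z^2 - 16*z + 17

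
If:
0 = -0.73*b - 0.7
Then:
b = -0.96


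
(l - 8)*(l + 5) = l^2 - 3*l - 40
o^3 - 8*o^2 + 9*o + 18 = (o - 6)*(o - 3)*(o + 1)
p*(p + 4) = p^2 + 4*p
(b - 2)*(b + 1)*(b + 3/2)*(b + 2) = b^4 + 5*b^3/2 - 5*b^2/2 - 10*b - 6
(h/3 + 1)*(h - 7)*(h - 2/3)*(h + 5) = h^4/3 + h^3/9 - 125*h^2/9 - 233*h/9 + 70/3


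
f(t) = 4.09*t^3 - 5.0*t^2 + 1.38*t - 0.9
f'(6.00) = 383.10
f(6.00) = 710.82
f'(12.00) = 1648.26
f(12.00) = 6363.18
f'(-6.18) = 531.80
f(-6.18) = -1165.75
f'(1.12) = 5.57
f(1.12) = 0.12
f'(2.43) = 49.53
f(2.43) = 31.62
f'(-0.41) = 7.54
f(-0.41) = -2.59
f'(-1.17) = 29.88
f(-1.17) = -15.91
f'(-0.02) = 1.58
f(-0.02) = -0.93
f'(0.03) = 1.09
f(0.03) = -0.86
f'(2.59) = 57.79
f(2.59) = 40.19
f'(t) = 12.27*t^2 - 10.0*t + 1.38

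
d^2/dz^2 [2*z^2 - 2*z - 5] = 4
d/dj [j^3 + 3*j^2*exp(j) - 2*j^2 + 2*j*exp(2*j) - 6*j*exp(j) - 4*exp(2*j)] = 3*j^2*exp(j) + 3*j^2 + 4*j*exp(2*j) - 4*j - 6*exp(2*j) - 6*exp(j)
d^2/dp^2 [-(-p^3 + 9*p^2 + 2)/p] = 2 - 4/p^3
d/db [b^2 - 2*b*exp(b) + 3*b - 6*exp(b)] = -2*b*exp(b) + 2*b - 8*exp(b) + 3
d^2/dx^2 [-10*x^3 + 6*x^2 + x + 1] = 12 - 60*x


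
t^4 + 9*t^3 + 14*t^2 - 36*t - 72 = (t - 2)*(t + 2)*(t + 3)*(t + 6)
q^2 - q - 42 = (q - 7)*(q + 6)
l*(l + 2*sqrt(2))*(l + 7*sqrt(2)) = l^3 + 9*sqrt(2)*l^2 + 28*l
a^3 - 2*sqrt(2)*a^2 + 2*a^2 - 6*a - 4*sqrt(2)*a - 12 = (a + 2)*(a - 3*sqrt(2))*(a + sqrt(2))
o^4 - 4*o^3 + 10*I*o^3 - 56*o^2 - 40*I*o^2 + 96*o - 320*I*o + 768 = (o - 8)*(o + 4)*(o + 4*I)*(o + 6*I)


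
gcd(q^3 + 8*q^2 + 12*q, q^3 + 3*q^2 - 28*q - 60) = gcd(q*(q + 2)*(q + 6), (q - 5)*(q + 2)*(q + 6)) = q^2 + 8*q + 12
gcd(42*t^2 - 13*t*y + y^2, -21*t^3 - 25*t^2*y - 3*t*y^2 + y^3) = -7*t + y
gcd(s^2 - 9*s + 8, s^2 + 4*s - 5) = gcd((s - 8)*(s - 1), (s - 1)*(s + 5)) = s - 1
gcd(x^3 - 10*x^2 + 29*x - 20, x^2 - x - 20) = x - 5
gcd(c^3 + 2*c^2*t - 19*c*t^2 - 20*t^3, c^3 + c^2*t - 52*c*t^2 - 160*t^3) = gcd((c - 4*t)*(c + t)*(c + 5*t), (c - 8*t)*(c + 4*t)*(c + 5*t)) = c + 5*t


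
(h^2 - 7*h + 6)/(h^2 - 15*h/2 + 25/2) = 2*(h^2 - 7*h + 6)/(2*h^2 - 15*h + 25)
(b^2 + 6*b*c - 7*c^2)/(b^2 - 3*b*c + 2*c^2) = (b + 7*c)/(b - 2*c)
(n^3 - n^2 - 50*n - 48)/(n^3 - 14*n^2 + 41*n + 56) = (n + 6)/(n - 7)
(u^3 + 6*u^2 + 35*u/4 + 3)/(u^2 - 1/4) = (2*u^2 + 11*u + 12)/(2*u - 1)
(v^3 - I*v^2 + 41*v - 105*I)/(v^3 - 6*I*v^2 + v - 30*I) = (v + 7*I)/(v + 2*I)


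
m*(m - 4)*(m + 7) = m^3 + 3*m^2 - 28*m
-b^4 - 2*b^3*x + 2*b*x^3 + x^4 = (-b + x)*(b + x)^3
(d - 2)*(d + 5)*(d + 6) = d^3 + 9*d^2 + 8*d - 60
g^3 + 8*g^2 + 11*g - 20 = (g - 1)*(g + 4)*(g + 5)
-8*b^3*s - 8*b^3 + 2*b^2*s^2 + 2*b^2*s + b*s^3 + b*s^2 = (-2*b + s)*(4*b + s)*(b*s + b)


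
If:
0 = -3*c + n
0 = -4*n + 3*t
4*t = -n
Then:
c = 0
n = 0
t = 0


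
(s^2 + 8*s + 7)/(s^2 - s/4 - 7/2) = 4*(s^2 + 8*s + 7)/(4*s^2 - s - 14)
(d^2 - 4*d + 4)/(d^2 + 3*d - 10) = (d - 2)/(d + 5)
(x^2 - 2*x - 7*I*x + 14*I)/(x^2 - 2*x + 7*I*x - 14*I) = (x - 7*I)/(x + 7*I)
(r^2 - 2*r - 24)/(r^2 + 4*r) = (r - 6)/r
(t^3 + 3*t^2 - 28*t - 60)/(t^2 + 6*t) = t - 3 - 10/t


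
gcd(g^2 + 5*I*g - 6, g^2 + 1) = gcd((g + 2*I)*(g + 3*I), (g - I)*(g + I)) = 1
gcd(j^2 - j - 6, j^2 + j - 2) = j + 2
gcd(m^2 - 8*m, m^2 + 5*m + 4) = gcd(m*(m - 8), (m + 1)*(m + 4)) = 1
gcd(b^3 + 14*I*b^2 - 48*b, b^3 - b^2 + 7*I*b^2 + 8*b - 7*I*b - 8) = b + 8*I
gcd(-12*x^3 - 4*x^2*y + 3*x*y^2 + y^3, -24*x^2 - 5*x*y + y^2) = 3*x + y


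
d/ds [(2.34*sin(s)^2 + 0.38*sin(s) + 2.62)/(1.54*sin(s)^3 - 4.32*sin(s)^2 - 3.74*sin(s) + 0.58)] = (-3.6036*sin(s)^4 - 1.1704*sin(s)^3 - 19.2144*sin(s)^2 + 25.3512*sin(s) + 10.0192)*cos(s)/(2.3716*sin(s)^6 - 13.3056*sin(s)^5 + 7.1432*sin(s)^4 + 34.1*sin(s)^3 + 8.9764*sin(s)^2 - 4.3384*sin(s) + 0.3364)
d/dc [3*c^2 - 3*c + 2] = 6*c - 3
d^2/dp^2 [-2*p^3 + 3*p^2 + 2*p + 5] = 6 - 12*p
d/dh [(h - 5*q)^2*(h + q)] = 3*(h - 5*q)*(h - q)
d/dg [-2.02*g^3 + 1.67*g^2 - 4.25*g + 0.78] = -6.06*g^2 + 3.34*g - 4.25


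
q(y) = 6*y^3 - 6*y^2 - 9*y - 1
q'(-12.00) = 2727.00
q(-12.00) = -11125.00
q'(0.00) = -9.00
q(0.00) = -1.00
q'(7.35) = 875.20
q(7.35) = 1991.11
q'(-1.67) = 61.24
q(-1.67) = -30.65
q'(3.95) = 224.44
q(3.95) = 239.61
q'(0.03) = -9.34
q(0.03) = -1.28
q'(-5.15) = 530.20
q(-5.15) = -933.33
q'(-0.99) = 20.52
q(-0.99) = -3.79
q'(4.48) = 298.51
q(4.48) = 377.75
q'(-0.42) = -0.78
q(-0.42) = 1.28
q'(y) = 18*y^2 - 12*y - 9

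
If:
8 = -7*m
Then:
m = -8/7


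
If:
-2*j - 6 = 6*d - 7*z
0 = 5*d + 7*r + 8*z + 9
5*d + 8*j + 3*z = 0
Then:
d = 31*z/19 - 24/19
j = 15/19 - 53*z/38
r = -307*z/133 - 51/133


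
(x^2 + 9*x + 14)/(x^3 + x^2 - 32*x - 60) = (x + 7)/(x^2 - x - 30)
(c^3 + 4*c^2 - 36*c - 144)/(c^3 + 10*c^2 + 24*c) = (c - 6)/c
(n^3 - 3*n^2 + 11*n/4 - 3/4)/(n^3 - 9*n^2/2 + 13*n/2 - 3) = (n - 1/2)/(n - 2)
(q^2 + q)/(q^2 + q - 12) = q*(q + 1)/(q^2 + q - 12)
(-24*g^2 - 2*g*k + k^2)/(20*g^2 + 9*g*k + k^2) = (-6*g + k)/(5*g + k)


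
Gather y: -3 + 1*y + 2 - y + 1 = 0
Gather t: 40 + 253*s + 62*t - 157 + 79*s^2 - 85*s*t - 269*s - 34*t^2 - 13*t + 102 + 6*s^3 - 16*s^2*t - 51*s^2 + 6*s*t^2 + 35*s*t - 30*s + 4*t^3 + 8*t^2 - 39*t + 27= 6*s^3 + 28*s^2 - 46*s + 4*t^3 + t^2*(6*s - 26) + t*(-16*s^2 - 50*s + 10) + 12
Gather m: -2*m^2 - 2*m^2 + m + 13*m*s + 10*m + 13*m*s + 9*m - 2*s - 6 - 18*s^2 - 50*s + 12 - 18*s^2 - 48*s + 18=-4*m^2 + m*(26*s + 20) - 36*s^2 - 100*s + 24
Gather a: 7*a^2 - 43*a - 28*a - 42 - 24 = 7*a^2 - 71*a - 66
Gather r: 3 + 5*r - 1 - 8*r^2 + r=-8*r^2 + 6*r + 2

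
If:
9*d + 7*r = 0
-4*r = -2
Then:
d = -7/18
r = 1/2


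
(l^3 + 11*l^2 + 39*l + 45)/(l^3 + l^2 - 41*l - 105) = (l + 3)/(l - 7)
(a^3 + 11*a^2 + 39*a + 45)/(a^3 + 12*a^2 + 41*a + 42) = (a^2 + 8*a + 15)/(a^2 + 9*a + 14)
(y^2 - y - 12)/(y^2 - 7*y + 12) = (y + 3)/(y - 3)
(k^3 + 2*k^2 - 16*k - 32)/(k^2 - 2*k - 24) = (k^2 - 2*k - 8)/(k - 6)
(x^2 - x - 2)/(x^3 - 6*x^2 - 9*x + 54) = (x^2 - x - 2)/(x^3 - 6*x^2 - 9*x + 54)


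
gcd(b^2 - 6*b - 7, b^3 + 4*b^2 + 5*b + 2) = b + 1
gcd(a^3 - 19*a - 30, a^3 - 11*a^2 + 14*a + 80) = a^2 - 3*a - 10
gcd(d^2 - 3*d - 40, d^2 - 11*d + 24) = d - 8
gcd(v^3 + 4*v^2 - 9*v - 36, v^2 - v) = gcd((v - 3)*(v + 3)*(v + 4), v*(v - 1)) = 1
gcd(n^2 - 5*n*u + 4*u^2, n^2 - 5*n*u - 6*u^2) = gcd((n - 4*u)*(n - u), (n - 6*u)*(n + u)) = 1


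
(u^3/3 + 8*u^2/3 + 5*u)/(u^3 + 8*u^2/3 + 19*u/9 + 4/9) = 3*u*(u^2 + 8*u + 15)/(9*u^3 + 24*u^2 + 19*u + 4)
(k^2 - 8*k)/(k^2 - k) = (k - 8)/(k - 1)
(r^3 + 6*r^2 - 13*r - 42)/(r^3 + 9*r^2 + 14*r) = (r - 3)/r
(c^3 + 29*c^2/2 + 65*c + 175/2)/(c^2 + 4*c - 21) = (2*c^2 + 15*c + 25)/(2*(c - 3))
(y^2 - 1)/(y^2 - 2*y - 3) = (y - 1)/(y - 3)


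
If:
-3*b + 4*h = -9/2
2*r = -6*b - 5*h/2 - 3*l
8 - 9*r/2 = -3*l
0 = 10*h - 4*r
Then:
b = 931/642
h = -4/107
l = -901/321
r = -10/107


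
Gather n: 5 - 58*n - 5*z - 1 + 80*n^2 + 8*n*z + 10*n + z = 80*n^2 + n*(8*z - 48) - 4*z + 4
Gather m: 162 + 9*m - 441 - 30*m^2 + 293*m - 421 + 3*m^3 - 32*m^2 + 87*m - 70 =3*m^3 - 62*m^2 + 389*m - 770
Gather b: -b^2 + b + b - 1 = -b^2 + 2*b - 1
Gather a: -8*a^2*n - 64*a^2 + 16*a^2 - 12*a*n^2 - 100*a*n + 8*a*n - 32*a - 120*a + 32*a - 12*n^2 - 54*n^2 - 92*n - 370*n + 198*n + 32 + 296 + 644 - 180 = a^2*(-8*n - 48) + a*(-12*n^2 - 92*n - 120) - 66*n^2 - 264*n + 792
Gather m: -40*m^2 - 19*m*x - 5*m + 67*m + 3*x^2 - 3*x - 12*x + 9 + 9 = -40*m^2 + m*(62 - 19*x) + 3*x^2 - 15*x + 18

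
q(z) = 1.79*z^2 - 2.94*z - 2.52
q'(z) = 3.58*z - 2.94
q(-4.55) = 47.91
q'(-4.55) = -19.23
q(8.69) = 107.11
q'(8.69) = 28.17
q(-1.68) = 7.47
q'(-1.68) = -8.95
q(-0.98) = 2.08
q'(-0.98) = -6.45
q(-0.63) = 0.04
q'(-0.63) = -5.20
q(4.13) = 15.87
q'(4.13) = 11.85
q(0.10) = -2.80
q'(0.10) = -2.58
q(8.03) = 89.29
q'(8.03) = 25.81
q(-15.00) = 444.33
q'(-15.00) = -56.64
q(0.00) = -2.52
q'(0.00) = -2.94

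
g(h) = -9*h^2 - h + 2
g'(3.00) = -55.00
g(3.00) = -82.00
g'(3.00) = -55.00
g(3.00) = -82.00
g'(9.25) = -167.50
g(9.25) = -777.31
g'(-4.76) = 84.68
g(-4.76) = -197.16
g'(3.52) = -64.36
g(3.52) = -113.03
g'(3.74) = -68.32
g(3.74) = -127.63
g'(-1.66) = 28.88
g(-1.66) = -21.14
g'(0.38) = -7.84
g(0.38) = 0.32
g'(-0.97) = 16.46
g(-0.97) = -5.50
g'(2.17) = -40.06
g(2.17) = -42.55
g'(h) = -18*h - 1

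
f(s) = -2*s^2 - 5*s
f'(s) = -4*s - 5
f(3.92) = -50.33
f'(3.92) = -20.68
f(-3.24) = -4.80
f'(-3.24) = 7.96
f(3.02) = -33.34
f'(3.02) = -17.08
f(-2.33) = 0.79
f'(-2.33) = 4.32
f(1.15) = -8.40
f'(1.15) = -9.60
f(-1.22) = 3.12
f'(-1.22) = -0.12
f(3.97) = -51.37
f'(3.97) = -20.88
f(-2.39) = 0.53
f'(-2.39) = 4.56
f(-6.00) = -42.00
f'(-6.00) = 19.00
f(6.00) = -102.00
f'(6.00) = -29.00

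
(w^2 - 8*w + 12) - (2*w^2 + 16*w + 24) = -w^2 - 24*w - 12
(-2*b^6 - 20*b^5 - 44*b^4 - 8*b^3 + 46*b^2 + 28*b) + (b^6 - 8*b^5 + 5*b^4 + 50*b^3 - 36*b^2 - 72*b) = -b^6 - 28*b^5 - 39*b^4 + 42*b^3 + 10*b^2 - 44*b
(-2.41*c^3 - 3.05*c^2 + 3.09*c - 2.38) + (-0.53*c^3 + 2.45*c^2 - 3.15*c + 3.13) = -2.94*c^3 - 0.6*c^2 - 0.0600000000000001*c + 0.75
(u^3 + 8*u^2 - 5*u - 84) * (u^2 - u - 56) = u^5 + 7*u^4 - 69*u^3 - 527*u^2 + 364*u + 4704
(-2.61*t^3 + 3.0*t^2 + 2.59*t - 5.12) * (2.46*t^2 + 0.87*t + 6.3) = -6.4206*t^5 + 5.1093*t^4 - 7.4616*t^3 + 8.5581*t^2 + 11.8626*t - 32.256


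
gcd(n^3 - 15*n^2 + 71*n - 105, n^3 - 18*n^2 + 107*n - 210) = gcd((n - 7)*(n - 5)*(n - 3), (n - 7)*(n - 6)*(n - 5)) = n^2 - 12*n + 35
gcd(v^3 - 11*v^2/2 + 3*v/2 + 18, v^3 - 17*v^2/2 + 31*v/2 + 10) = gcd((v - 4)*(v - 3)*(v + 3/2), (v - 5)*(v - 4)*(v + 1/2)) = v - 4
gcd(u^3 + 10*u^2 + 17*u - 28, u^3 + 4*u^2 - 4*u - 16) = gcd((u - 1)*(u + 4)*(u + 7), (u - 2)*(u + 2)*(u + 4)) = u + 4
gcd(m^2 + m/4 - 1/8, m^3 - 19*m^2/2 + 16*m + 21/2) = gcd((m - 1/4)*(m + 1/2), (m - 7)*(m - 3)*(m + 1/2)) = m + 1/2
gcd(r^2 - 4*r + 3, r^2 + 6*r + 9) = 1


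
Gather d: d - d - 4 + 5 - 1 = 0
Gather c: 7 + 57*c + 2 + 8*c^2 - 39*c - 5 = 8*c^2 + 18*c + 4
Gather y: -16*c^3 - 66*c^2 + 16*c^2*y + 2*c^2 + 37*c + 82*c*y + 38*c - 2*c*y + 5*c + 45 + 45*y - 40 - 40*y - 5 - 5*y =-16*c^3 - 64*c^2 + 80*c + y*(16*c^2 + 80*c)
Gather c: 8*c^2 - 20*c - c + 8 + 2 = 8*c^2 - 21*c + 10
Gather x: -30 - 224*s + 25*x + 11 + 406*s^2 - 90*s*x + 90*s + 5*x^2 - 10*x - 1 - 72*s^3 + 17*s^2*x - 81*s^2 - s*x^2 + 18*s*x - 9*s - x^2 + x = -72*s^3 + 325*s^2 - 143*s + x^2*(4 - s) + x*(17*s^2 - 72*s + 16) - 20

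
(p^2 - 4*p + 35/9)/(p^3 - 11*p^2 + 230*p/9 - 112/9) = (3*p - 5)/(3*p^2 - 26*p + 16)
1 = 1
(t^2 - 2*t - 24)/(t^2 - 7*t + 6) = (t + 4)/(t - 1)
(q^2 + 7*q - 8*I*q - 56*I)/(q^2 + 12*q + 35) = (q - 8*I)/(q + 5)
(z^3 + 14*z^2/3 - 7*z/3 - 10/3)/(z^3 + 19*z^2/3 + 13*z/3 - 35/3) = (3*z + 2)/(3*z + 7)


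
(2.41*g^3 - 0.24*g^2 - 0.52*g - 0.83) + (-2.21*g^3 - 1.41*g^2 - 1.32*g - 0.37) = 0.2*g^3 - 1.65*g^2 - 1.84*g - 1.2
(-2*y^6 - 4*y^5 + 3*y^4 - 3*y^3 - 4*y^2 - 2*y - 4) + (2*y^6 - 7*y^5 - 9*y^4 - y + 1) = -11*y^5 - 6*y^4 - 3*y^3 - 4*y^2 - 3*y - 3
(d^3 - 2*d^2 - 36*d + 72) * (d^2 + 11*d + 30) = d^5 + 9*d^4 - 28*d^3 - 384*d^2 - 288*d + 2160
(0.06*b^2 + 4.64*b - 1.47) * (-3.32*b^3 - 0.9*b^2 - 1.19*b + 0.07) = -0.1992*b^5 - 15.4588*b^4 + 0.633*b^3 - 4.1944*b^2 + 2.0741*b - 0.1029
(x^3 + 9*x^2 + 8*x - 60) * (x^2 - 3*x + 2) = x^5 + 6*x^4 - 17*x^3 - 66*x^2 + 196*x - 120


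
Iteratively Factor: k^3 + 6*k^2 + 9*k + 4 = (k + 1)*(k^2 + 5*k + 4) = (k + 1)*(k + 4)*(k + 1)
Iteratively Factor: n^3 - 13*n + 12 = (n - 3)*(n^2 + 3*n - 4) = (n - 3)*(n - 1)*(n + 4)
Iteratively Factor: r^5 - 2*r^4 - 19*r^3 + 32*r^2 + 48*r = (r - 4)*(r^4 + 2*r^3 - 11*r^2 - 12*r) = (r - 4)*(r - 3)*(r^3 + 5*r^2 + 4*r) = (r - 4)*(r - 3)*(r + 1)*(r^2 + 4*r) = r*(r - 4)*(r - 3)*(r + 1)*(r + 4)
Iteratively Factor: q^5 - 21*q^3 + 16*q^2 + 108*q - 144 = (q + 3)*(q^4 - 3*q^3 - 12*q^2 + 52*q - 48) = (q - 3)*(q + 3)*(q^3 - 12*q + 16) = (q - 3)*(q - 2)*(q + 3)*(q^2 + 2*q - 8) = (q - 3)*(q - 2)^2*(q + 3)*(q + 4)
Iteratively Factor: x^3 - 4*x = (x)*(x^2 - 4) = x*(x - 2)*(x + 2)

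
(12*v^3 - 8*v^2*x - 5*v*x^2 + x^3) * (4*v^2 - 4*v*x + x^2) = 48*v^5 - 80*v^4*x + 24*v^3*x^2 + 16*v^2*x^3 - 9*v*x^4 + x^5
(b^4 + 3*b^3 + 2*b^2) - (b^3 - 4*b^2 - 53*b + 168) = b^4 + 2*b^3 + 6*b^2 + 53*b - 168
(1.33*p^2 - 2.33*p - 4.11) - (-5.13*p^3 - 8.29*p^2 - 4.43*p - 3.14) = 5.13*p^3 + 9.62*p^2 + 2.1*p - 0.97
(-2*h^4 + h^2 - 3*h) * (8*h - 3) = -16*h^5 + 6*h^4 + 8*h^3 - 27*h^2 + 9*h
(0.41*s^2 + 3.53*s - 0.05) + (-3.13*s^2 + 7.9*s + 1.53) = -2.72*s^2 + 11.43*s + 1.48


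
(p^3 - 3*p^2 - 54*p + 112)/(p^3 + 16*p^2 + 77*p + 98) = (p^2 - 10*p + 16)/(p^2 + 9*p + 14)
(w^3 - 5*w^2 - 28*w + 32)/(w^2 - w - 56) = (w^2 + 3*w - 4)/(w + 7)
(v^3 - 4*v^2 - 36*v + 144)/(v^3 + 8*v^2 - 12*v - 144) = (v - 6)/(v + 6)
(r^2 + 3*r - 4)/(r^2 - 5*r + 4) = (r + 4)/(r - 4)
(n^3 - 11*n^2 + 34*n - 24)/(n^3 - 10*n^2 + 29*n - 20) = (n - 6)/(n - 5)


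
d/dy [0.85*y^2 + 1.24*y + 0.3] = 1.7*y + 1.24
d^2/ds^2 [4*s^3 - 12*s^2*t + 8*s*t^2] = 24*s - 24*t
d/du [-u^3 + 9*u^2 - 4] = 3*u*(6 - u)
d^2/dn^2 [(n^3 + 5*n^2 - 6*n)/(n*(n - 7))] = 156/(n^3 - 21*n^2 + 147*n - 343)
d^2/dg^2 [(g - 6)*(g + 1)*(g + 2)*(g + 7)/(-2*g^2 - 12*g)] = (-g^6 - 18*g^5 - 108*g^4 - 242*g^3 + 252*g^2 + 1512*g + 3024)/(g^3*(g^3 + 18*g^2 + 108*g + 216))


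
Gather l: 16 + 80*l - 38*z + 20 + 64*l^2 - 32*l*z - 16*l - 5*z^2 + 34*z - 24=64*l^2 + l*(64 - 32*z) - 5*z^2 - 4*z + 12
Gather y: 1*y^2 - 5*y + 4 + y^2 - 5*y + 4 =2*y^2 - 10*y + 8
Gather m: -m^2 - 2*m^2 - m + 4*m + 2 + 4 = -3*m^2 + 3*m + 6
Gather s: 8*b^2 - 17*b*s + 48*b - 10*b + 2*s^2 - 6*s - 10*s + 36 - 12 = 8*b^2 + 38*b + 2*s^2 + s*(-17*b - 16) + 24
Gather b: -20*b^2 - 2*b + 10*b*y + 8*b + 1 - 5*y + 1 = -20*b^2 + b*(10*y + 6) - 5*y + 2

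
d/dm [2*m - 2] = 2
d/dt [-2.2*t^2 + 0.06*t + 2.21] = 0.06 - 4.4*t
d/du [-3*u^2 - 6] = -6*u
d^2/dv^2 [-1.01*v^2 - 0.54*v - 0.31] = -2.02000000000000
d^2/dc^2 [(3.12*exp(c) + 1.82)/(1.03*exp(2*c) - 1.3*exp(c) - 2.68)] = (3.310008*exp(4*c) + 11.901032*exp(3*c) + 44.363748*exp(2*c) + 12.301432*exp(c) + 16.068208)*exp(c)/(1.092727*exp(6*c) - 4.13751*exp(5*c) - 3.307536*exp(4*c) + 19.33412*exp(3*c) + 8.606016*exp(2*c) - 28.01136*exp(c) - 19.248832)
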